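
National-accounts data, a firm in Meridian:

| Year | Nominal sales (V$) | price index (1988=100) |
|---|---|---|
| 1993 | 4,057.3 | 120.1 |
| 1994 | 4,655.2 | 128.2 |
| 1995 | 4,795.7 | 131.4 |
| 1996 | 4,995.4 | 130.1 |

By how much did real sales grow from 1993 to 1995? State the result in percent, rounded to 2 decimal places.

Real sales 1993 = 4057.3/1.201 = 3378.27.
Real sales 1995 = 4795.7/1.314 = 3649.70.
Change = 3649.70/3378.27 − 1 = 0.0803.

8.03%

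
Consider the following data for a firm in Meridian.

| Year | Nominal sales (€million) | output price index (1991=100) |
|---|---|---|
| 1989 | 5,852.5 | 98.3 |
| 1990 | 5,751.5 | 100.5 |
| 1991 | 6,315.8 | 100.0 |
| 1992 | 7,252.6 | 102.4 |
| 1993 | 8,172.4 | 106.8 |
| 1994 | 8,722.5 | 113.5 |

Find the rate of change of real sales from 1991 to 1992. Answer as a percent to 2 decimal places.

12.14%

Real sales 1991 = 6315.8/1.000 = 6315.80.
Real sales 1992 = 7252.6/1.024 = 7082.62.
Change = 7082.62/6315.80 − 1 = 0.1214.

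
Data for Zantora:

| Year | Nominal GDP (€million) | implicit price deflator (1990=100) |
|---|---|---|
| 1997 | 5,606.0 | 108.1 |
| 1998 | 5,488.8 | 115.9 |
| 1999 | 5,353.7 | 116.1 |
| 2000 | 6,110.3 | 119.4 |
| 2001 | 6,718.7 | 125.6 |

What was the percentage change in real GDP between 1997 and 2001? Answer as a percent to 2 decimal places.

3.15%

Real GDP 1997 = 5606.0/1.081 = 5185.94.
Real GDP 2001 = 6718.7/1.256 = 5349.28.
Change = 5349.28/5185.94 − 1 = 0.0315.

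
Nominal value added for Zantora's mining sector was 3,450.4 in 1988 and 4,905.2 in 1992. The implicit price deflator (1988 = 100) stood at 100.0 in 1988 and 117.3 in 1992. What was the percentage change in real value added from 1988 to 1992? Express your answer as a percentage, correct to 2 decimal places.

Real value added 1988 = 3450.4 / 1.000 = 3450.40.
Real value added 1992 = 4905.2 / 1.173 = 4181.76.
Real growth = 4181.76 / 3450.40 − 1 = 0.2120.

21.20%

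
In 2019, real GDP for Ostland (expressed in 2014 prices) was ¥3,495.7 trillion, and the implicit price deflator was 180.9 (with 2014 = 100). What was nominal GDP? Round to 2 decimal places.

¥6,323.72 trillion

Nominal GDP = Real × (implicit price deflator/100) = 3495.7 × 1.809 = 6323.72.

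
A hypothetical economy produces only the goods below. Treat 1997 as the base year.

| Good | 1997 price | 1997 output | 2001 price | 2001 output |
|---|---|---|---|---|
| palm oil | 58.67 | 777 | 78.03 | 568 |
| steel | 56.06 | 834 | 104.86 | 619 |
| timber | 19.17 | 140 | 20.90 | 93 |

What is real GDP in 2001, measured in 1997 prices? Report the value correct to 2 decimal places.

Real GDP 2001 = Σ (p_1997 × q_2001) = 58.67·568 + 56.06·619 + 19.17·93 = 69808.51.

69808.51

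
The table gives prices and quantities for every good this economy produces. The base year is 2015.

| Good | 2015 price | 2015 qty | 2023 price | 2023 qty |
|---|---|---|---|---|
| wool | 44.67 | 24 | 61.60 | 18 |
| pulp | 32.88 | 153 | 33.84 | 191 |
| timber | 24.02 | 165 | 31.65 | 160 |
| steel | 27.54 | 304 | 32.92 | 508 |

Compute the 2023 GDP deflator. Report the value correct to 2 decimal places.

117.83

Nominal GDP 2023 = 61.60·18 + 33.84·191 + 31.65·160 + 32.92·508 = 29359.60.
Real GDP 2023 (at 2015 prices) = 44.67·18 + 32.88·191 + 24.02·160 + 27.54·508 = 24917.66.
Deflator = Nominal/Real × 100 = 29359.60/24917.66 × 100 = 117.826.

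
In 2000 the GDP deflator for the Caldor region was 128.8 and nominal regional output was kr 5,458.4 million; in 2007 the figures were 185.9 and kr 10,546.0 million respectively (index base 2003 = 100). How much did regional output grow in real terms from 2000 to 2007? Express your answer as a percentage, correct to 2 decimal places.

Deflate each year: 2000 → 5458.4/1.288 = 4237.89; 2007 → 10546.0/1.859 = 5672.94.
So real regional output changed by 5672.94/4237.89 − 1 = 0.3386, i.e. 33.86%.

33.86%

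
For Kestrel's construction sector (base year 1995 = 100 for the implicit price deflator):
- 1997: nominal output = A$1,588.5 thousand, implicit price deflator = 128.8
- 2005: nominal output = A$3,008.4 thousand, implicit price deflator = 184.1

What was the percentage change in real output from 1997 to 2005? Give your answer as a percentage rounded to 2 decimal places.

32.50%

Deflate each year: 1997 → 1588.5/1.288 = 1233.31; 2005 → 3008.4/1.841 = 1634.11.
So real output changed by 1634.11/1233.31 − 1 = 0.3250, i.e. 32.50%.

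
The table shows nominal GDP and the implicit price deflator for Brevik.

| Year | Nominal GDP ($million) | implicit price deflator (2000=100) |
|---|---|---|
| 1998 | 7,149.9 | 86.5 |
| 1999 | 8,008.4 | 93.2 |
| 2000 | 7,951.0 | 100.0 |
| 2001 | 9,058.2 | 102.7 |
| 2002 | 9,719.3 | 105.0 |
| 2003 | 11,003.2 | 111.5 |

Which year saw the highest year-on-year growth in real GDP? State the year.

1999: real = 8008.4/0.932 = 8592.70; growth vs 1998 (8265.78) = 3.96%.
2000: real = 7951.0/1.000 = 7951.00; growth vs 1999 (8592.70) = -7.47%.
2001: real = 9058.2/1.027 = 8820.06; growth vs 2000 (7951.00) = 10.93%.
2002: real = 9719.3/1.050 = 9256.48; growth vs 2001 (8820.06) = 4.95%.
2003: real = 11003.2/1.115 = 9868.34; growth vs 2002 (9256.48) = 6.61%.

2001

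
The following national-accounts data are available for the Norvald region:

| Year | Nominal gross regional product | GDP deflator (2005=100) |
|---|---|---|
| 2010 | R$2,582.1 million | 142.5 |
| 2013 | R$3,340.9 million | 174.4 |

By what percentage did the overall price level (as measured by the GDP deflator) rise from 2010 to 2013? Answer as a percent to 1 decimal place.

22.4%

Price-level change = 174.4 / 142.5 − 1 = 0.2239.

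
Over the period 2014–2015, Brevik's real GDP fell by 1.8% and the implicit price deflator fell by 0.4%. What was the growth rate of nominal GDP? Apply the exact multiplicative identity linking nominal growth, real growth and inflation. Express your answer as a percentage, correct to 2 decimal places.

-2.19%

(1 + g_nom) = (1 + g_real)(1 + π) = 0.9820 × 0.9960 = 0.97807.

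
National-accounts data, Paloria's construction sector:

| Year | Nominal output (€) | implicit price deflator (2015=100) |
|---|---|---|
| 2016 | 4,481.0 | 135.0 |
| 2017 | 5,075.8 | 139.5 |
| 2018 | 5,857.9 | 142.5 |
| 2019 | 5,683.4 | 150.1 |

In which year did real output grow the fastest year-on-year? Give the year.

2018

2017: real = 5075.8/1.395 = 3638.57; growth vs 2016 (3319.26) = 9.62%.
2018: real = 5857.9/1.425 = 4110.81; growth vs 2017 (3638.57) = 12.98%.
2019: real = 5683.4/1.501 = 3786.41; growth vs 2018 (4110.81) = -7.89%.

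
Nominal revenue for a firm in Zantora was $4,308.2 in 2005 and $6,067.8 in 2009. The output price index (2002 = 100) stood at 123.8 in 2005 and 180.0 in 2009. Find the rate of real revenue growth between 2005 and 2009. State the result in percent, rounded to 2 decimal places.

Real revenue 2005 = 4308.2 / 1.238 = 3479.97.
Real revenue 2009 = 6067.8 / 1.800 = 3371.00.
Real growth = 3371.00 / 3479.97 − 1 = -0.0313.

-3.13%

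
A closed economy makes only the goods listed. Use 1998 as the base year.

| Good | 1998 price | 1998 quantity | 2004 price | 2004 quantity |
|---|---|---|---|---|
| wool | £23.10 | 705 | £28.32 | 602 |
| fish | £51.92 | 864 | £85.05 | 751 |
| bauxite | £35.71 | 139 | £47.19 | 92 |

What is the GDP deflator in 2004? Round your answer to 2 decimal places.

Nominal GDP 2004 = 28.32·602 + 85.05·751 + 47.19·92 = 85262.67.
Real GDP 2004 (at 1998 prices) = 23.10·602 + 51.92·751 + 35.71·92 = 56183.44.
Deflator = Nominal/Real × 100 = 85262.67/56183.44 × 100 = 151.758.

151.76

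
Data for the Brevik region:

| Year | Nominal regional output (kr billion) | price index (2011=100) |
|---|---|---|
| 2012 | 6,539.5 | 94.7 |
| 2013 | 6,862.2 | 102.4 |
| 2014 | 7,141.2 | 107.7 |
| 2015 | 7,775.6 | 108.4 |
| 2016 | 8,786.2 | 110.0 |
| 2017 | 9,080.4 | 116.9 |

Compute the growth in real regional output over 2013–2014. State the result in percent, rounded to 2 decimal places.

Real regional output 2013 = 6862.2/1.024 = 6701.37.
Real regional output 2014 = 7141.2/1.077 = 6630.64.
Change = 6630.64/6701.37 − 1 = -0.0106.

-1.06%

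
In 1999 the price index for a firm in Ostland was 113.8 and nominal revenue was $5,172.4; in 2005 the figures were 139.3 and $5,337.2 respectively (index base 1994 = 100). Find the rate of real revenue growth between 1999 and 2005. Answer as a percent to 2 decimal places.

Real revenue 1999 = 5172.4 / 1.138 = 4545.17.
Real revenue 2005 = 5337.2 / 1.393 = 3831.44.
Real growth = 3831.44 / 4545.17 − 1 = -0.1570.

-15.70%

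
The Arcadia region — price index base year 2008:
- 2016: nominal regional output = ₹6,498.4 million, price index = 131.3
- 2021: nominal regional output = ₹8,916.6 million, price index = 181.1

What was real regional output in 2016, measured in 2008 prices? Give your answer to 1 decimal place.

Real regional output = Nominal / (price index/100) = 6498.4 / 1.313 = 4949.28.

₹4,949.3 million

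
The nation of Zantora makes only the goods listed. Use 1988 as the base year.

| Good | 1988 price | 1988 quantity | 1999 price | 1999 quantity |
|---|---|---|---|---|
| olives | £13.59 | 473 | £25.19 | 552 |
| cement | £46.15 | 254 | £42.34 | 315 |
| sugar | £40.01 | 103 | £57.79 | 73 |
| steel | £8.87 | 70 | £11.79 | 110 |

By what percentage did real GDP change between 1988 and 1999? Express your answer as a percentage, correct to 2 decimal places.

13.29%

Real GDP 1988 = Nominal GDP 1988 = 13.59·473 + 46.15·254 + 40.01·103 + 8.87·70 = 22892.10.
Real GDP 1999 (at 1988 prices) = 13.59·552 + 46.15·315 + 40.01·73 + 8.87·110 = 25935.36.
Real growth = 25935.36/22892.10 − 1 = 0.1329.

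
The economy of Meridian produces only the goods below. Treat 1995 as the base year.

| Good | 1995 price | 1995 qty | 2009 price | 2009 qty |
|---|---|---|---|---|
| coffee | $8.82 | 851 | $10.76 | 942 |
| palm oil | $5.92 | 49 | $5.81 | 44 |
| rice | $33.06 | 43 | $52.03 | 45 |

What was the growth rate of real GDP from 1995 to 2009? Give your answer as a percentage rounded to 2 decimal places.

9.10%

Real GDP 1995 = Nominal GDP 1995 = 8.82·851 + 5.92·49 + 33.06·43 = 9217.48.
Real GDP 2009 (at 1995 prices) = 8.82·942 + 5.92·44 + 33.06·45 = 10056.62.
Real growth = 10056.62/9217.48 − 1 = 0.0910.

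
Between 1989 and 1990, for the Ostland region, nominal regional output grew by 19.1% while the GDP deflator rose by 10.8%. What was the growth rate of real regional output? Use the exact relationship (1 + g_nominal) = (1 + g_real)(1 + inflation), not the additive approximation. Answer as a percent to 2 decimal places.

(1 + g_nom) = (1 + g_real)(1 + π), so g_real = 1.1910 / 1.1080 − 1 = 0.07491.

7.49%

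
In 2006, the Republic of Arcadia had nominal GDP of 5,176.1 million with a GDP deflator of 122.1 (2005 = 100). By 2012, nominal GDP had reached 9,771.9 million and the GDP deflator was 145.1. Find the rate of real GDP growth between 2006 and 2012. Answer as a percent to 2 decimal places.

Deflate each year: 2006 → 5176.1/1.221 = 4239.23; 2012 → 9771.9/1.451 = 6734.60.
So real GDP changed by 6734.60/4239.23 − 1 = 0.5886, i.e. 58.86%.

58.86%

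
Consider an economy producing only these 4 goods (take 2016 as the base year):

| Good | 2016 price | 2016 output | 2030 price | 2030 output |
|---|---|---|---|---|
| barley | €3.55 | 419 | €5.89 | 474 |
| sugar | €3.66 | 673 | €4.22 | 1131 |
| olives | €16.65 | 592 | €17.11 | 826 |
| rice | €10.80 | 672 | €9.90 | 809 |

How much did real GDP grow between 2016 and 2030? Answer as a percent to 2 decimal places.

Real GDP 2016 = Nominal GDP 2016 = 3.55·419 + 3.66·673 + 16.65·592 + 10.80·672 = 21065.03.
Real GDP 2030 (at 2016 prices) = 3.55·474 + 3.66·1131 + 16.65·826 + 10.80·809 = 28312.26.
Real growth = 28312.26/21065.03 − 1 = 0.3440.

34.40%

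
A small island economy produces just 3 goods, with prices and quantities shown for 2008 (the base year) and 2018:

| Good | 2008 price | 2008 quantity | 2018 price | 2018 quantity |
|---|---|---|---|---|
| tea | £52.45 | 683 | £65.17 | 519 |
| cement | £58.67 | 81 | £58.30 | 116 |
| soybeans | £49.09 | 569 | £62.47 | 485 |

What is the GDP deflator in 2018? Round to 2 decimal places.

Nominal GDP 2018 = 65.17·519 + 58.30·116 + 62.47·485 = 70883.98.
Real GDP 2018 (at 2008 prices) = 52.45·519 + 58.67·116 + 49.09·485 = 57835.92.
Deflator = Nominal/Real × 100 = 70883.98/57835.92 × 100 = 122.560.

122.56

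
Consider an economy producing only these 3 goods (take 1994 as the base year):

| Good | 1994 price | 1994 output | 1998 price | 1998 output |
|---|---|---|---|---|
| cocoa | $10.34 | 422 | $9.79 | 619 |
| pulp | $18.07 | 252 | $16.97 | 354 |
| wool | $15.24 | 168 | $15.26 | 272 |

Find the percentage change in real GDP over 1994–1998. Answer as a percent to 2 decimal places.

Real GDP 1994 = Nominal GDP 1994 = 10.34·422 + 18.07·252 + 15.24·168 = 11477.44.
Real GDP 1998 (at 1994 prices) = 10.34·619 + 18.07·354 + 15.24·272 = 16942.52.
Real growth = 16942.52/11477.44 − 1 = 0.4762.

47.62%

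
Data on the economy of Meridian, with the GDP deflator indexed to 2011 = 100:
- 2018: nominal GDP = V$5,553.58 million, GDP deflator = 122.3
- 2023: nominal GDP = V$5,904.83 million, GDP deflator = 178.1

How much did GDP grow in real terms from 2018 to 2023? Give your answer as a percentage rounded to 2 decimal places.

Real GDP 2018 = 5553.58 / 1.223 = 4540.95.
Real GDP 2023 = 5904.83 / 1.781 = 3315.46.
Real growth = 3315.46 / 4540.95 − 1 = -0.2699.

-26.99%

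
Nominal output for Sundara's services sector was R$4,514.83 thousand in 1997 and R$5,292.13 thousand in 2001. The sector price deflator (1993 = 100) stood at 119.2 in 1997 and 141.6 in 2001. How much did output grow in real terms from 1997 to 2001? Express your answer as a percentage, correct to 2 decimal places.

-1.33%

Real output 1997 = 4514.83 / 1.192 = 3787.61.
Real output 2001 = 5292.13 / 1.416 = 3737.38.
Real growth = 3737.38 / 3787.61 − 1 = -0.0133.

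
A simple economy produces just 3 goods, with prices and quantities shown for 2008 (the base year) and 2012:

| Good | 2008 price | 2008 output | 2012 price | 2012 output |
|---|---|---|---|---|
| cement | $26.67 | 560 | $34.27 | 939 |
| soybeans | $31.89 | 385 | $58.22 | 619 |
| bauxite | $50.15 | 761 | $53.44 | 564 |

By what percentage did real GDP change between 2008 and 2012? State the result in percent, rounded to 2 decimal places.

Real GDP 2008 = Nominal GDP 2008 = 26.67·560 + 31.89·385 + 50.15·761 = 65377.00.
Real GDP 2012 (at 2008 prices) = 26.67·939 + 31.89·619 + 50.15·564 = 73067.64.
Real growth = 73067.64/65377.00 − 1 = 0.1176.

11.76%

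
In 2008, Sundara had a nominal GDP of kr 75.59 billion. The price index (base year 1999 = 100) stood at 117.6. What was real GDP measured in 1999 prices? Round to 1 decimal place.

Real GDP = Nominal / (price index/100) = 75.59 / 1.176 = 64.28.

kr 64.3 billion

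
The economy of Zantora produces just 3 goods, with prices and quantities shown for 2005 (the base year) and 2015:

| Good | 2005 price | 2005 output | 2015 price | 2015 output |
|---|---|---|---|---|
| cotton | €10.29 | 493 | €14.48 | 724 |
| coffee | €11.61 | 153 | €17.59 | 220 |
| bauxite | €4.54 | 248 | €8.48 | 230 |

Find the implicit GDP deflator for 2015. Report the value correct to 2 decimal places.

Nominal GDP 2015 = 14.48·724 + 17.59·220 + 8.48·230 = 16303.72.
Real GDP 2015 (at 2005 prices) = 10.29·724 + 11.61·220 + 4.54·230 = 11048.36.
Deflator = Nominal/Real × 100 = 16303.72/11048.36 × 100 = 147.567.

147.57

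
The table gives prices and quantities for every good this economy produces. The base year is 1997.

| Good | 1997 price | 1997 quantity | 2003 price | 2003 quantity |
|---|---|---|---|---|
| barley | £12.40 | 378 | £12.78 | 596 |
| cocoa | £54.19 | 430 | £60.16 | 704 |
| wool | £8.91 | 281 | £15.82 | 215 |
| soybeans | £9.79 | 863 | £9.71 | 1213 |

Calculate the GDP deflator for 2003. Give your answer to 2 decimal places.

109.81

Nominal GDP 2003 = 12.78·596 + 60.16·704 + 15.82·215 + 9.71·1213 = 65149.05.
Real GDP 2003 (at 1997 prices) = 12.40·596 + 54.19·704 + 8.91·215 + 9.79·1213 = 59331.08.
Deflator = Nominal/Real × 100 = 65149.05/59331.08 × 100 = 109.806.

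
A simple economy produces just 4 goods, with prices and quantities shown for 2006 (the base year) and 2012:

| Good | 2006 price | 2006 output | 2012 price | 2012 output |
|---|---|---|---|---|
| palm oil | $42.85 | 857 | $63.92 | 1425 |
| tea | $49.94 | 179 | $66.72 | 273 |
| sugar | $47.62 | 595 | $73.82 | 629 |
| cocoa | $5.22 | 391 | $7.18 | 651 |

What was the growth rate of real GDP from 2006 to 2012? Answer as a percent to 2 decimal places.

Real GDP 2006 = Nominal GDP 2006 = 42.85·857 + 49.94·179 + 47.62·595 + 5.22·391 = 76036.63.
Real GDP 2012 (at 2006 prices) = 42.85·1425 + 49.94·273 + 47.62·629 + 5.22·651 = 108046.07.
Real growth = 108046.07/76036.63 − 1 = 0.4210.

42.10%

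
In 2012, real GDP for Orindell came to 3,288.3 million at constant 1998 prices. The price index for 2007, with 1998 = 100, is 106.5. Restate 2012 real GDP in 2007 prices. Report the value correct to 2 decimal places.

3,502.04 million

Real GDP in 2007 prices = Real GDP in 1998 prices × (P_2007/P_1998) = 3288.3 × 1.065 = 3502.04.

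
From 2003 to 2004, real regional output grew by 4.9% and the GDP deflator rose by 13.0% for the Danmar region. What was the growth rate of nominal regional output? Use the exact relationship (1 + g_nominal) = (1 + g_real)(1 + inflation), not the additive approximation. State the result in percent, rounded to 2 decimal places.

18.54%

(1 + g_nom) = (1 + g_real)(1 + π) = 1.0490 × 1.1300 = 1.18537.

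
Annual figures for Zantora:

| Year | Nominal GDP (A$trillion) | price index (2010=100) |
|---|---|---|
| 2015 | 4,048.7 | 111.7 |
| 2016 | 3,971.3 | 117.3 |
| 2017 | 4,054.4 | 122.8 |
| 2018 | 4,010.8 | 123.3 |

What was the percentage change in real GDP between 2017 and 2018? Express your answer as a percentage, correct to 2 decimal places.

-1.48%

Real GDP 2017 = 4054.4/1.228 = 3301.63.
Real GDP 2018 = 4010.8/1.233 = 3252.88.
Change = 3252.88/3301.63 − 1 = -0.0148.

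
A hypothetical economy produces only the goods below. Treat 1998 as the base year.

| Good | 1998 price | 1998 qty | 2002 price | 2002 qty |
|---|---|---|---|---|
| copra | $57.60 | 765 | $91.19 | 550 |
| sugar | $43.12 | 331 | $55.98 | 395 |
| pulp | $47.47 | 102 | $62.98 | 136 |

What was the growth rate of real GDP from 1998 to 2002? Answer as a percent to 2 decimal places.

-12.68%

Real GDP 1998 = Nominal GDP 1998 = 57.60·765 + 43.12·331 + 47.47·102 = 63178.66.
Real GDP 2002 (at 1998 prices) = 57.60·550 + 43.12·395 + 47.47·136 = 55168.32.
Real growth = 55168.32/63178.66 − 1 = -0.1268.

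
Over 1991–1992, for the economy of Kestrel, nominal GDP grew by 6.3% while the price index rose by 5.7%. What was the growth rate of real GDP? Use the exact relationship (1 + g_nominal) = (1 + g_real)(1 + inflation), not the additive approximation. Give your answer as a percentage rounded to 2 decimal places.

0.57%

(1 + g_nom) = (1 + g_real)(1 + π), so g_real = 1.0630 / 1.0570 − 1 = 0.00568.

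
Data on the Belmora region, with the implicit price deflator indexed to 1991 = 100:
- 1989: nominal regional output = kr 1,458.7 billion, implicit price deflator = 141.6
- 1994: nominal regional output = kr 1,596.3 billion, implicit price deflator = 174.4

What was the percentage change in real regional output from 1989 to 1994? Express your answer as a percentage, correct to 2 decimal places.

-11.15%

Deflate each year: 1989 → 1458.7/1.416 = 1030.16; 1994 → 1596.3/1.744 = 915.31.
So real regional output changed by 915.31/1030.16 − 1 = -0.1115, i.e. -11.15%.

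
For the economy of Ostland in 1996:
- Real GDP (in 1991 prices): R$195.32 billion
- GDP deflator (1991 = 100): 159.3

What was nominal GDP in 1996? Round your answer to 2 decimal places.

Nominal GDP = Real × (GDP deflator/100) = 195.32 × 1.593 = 311.14.

R$311.14 billion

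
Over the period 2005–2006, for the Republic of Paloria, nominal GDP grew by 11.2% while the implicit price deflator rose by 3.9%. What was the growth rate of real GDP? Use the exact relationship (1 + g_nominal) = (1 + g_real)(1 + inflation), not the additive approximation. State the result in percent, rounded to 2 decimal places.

(1 + g_nom) = (1 + g_real)(1 + π), so g_real = 1.1120 / 1.0390 − 1 = 0.07026.

7.03%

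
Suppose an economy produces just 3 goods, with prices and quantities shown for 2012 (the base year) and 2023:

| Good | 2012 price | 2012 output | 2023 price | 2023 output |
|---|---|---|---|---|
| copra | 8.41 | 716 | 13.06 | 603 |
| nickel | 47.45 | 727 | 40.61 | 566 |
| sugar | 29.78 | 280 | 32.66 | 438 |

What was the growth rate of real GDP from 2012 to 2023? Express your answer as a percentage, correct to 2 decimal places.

Real GDP 2012 = Nominal GDP 2012 = 8.41·716 + 47.45·727 + 29.78·280 = 48856.11.
Real GDP 2023 (at 2012 prices) = 8.41·603 + 47.45·566 + 29.78·438 = 44971.57.
Real growth = 44971.57/48856.11 − 1 = -0.0795.

-7.95%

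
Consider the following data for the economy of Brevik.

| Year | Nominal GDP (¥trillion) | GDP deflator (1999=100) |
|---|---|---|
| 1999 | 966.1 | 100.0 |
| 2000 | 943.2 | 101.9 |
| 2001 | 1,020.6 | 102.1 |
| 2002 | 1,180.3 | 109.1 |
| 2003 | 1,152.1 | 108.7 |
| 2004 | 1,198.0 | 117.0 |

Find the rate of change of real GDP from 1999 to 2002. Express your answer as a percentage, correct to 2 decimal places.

Real GDP 1999 = 966.1/1.000 = 966.10.
Real GDP 2002 = 1180.3/1.091 = 1081.85.
Change = 1081.85/966.10 − 1 = 0.1198.

11.98%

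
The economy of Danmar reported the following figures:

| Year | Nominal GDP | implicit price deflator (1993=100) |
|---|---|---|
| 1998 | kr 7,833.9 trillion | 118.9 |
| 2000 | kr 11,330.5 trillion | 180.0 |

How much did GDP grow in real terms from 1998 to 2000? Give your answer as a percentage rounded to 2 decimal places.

-4.46%

Deflate each year: 1998 → 7833.9/1.189 = 6588.65; 2000 → 11330.5/1.800 = 6294.72.
So real GDP changed by 6294.72/6588.65 − 1 = -0.0446, i.e. -4.46%.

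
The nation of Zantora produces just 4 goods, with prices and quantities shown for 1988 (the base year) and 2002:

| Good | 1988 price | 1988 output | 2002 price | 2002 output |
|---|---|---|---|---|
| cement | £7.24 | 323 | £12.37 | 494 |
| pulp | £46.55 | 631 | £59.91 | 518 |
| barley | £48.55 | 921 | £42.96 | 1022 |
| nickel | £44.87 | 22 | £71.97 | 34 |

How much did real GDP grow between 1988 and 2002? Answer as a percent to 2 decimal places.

1.83%

Real GDP 1988 = Nominal GDP 1988 = 7.24·323 + 46.55·631 + 48.55·921 + 44.87·22 = 77413.26.
Real GDP 2002 (at 1988 prices) = 7.24·494 + 46.55·518 + 48.55·1022 + 44.87·34 = 78833.14.
Real growth = 78833.14/77413.26 − 1 = 0.0183.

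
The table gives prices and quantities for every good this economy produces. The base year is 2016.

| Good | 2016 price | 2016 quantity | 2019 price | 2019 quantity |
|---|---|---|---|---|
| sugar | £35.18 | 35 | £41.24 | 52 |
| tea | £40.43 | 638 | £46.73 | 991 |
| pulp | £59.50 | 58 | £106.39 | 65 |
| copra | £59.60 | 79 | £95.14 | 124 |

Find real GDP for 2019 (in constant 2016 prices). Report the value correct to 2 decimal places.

£53153.39

Real GDP 2019 = Σ (p_2016 × q_2019) = 35.18·52 + 40.43·991 + 59.50·65 + 59.60·124 = 53153.39.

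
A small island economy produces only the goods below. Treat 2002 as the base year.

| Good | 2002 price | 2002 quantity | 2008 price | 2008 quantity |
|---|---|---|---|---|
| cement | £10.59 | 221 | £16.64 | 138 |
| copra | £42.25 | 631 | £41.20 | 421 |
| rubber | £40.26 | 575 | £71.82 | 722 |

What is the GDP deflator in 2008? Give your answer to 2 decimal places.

147.97

Nominal GDP 2008 = 16.64·138 + 41.20·421 + 71.82·722 = 71495.56.
Real GDP 2008 (at 2002 prices) = 10.59·138 + 42.25·421 + 40.26·722 = 48316.39.
Deflator = Nominal/Real × 100 = 71495.56/48316.39 × 100 = 147.974.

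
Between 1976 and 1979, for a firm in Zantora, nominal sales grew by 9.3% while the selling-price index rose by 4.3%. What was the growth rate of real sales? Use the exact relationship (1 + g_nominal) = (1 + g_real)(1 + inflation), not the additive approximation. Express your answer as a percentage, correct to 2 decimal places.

(1 + g_nom) = (1 + g_real)(1 + π), so g_real = 1.0930 / 1.0430 − 1 = 0.04794.

4.79%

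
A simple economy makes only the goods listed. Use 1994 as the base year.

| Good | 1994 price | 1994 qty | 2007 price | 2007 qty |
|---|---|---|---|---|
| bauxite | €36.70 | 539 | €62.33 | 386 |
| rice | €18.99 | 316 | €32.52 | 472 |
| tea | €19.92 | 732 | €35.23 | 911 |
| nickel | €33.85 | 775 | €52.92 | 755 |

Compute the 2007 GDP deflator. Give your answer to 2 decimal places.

166.77

Nominal GDP 2007 = 62.33·386 + 32.52·472 + 35.23·911 + 52.92·755 = 111457.95.
Real GDP 2007 (at 1994 prices) = 36.70·386 + 18.99·472 + 19.92·911 + 33.85·755 = 66833.35.
Deflator = Nominal/Real × 100 = 111457.95/66833.35 × 100 = 166.770.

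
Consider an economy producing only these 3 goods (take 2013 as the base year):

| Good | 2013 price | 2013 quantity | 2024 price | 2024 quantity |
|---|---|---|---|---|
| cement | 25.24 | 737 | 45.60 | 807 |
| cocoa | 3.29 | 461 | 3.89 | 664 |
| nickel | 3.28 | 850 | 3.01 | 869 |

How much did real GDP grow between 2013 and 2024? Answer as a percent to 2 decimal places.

10.90%

Real GDP 2013 = Nominal GDP 2013 = 25.24·737 + 3.29·461 + 3.28·850 = 22906.57.
Real GDP 2024 (at 2013 prices) = 25.24·807 + 3.29·664 + 3.28·869 = 25403.56.
Real growth = 25403.56/22906.57 − 1 = 0.1090.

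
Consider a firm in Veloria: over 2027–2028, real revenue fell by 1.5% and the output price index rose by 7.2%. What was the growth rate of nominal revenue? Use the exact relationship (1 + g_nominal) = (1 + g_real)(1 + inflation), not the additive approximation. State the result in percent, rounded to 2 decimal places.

(1 + g_nom) = (1 + g_real)(1 + π) = 0.9850 × 1.0720 = 1.05592.

5.59%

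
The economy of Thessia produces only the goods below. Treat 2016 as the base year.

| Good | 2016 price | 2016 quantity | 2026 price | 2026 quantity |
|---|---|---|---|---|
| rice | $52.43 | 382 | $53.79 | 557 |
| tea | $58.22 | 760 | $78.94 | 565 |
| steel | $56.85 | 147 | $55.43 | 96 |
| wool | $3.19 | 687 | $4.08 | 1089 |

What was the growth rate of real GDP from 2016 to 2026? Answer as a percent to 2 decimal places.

Real GDP 2016 = Nominal GDP 2016 = 52.43·382 + 58.22·760 + 56.85·147 + 3.19·687 = 74823.94.
Real GDP 2026 (at 2016 prices) = 52.43·557 + 58.22·565 + 56.85·96 + 3.19·1089 = 71029.32.
Real growth = 71029.32/74823.94 − 1 = -0.0507.

-5.07%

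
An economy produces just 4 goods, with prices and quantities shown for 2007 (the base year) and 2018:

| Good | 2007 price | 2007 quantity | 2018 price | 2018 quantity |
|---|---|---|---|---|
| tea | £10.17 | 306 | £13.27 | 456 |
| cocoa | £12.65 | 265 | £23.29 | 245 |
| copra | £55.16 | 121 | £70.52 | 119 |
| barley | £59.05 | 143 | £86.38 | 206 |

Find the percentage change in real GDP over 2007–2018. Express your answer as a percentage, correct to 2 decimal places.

22.62%

Real GDP 2007 = Nominal GDP 2007 = 10.17·306 + 12.65·265 + 55.16·121 + 59.05·143 = 21582.78.
Real GDP 2018 (at 2007 prices) = 10.17·456 + 12.65·245 + 55.16·119 + 59.05·206 = 26465.11.
Real growth = 26465.11/21582.78 − 1 = 0.2262.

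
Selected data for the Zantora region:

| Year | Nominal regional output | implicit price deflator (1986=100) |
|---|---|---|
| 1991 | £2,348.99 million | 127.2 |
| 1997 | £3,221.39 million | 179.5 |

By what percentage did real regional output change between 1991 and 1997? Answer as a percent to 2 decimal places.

-2.82%

Deflate each year: 1991 → 2348.99/1.272 = 1846.69; 1997 → 3221.39/1.795 = 1794.65.
So real regional output changed by 1794.65/1846.69 − 1 = -0.0282, i.e. -2.82%.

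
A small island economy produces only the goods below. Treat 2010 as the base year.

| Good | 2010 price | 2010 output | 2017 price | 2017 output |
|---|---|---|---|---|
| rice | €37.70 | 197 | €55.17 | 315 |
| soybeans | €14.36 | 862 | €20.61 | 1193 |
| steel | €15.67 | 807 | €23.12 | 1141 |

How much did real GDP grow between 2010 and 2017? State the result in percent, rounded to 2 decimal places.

44.48%

Real GDP 2010 = Nominal GDP 2010 = 37.70·197 + 14.36·862 + 15.67·807 = 32450.91.
Real GDP 2017 (at 2010 prices) = 37.70·315 + 14.36·1193 + 15.67·1141 = 46886.45.
Real growth = 46886.45/32450.91 − 1 = 0.4448.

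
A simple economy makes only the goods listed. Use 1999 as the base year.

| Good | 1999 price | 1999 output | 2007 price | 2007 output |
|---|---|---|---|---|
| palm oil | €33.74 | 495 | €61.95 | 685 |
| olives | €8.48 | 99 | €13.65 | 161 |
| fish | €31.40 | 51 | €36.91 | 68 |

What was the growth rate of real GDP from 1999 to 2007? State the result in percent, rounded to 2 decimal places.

39.02%

Real GDP 1999 = Nominal GDP 1999 = 33.74·495 + 8.48·99 + 31.40·51 = 19142.22.
Real GDP 2007 (at 1999 prices) = 33.74·685 + 8.48·161 + 31.40·68 = 26612.38.
Real growth = 26612.38/19142.22 − 1 = 0.3902.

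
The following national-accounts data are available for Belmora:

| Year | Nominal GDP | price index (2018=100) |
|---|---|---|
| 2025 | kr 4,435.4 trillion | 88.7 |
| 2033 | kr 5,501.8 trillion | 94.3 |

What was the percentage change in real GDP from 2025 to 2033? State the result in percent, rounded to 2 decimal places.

16.68%

Deflate each year: 2025 → 4435.4/0.887 = 5000.45; 2033 → 5501.8/0.943 = 5834.36.
So real GDP changed by 5834.36/5000.45 − 1 = 0.1668, i.e. 16.68%.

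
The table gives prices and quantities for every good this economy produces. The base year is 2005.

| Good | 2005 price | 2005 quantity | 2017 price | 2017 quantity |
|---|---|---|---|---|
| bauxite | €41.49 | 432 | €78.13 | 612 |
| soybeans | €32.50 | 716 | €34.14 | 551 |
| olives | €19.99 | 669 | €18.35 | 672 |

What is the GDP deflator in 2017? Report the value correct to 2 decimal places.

139.18

Nominal GDP 2017 = 78.13·612 + 34.14·551 + 18.35·672 = 78957.90.
Real GDP 2017 (at 2005 prices) = 41.49·612 + 32.50·551 + 19.99·672 = 56732.66.
Deflator = Nominal/Real × 100 = 78957.90/56732.66 × 100 = 139.175.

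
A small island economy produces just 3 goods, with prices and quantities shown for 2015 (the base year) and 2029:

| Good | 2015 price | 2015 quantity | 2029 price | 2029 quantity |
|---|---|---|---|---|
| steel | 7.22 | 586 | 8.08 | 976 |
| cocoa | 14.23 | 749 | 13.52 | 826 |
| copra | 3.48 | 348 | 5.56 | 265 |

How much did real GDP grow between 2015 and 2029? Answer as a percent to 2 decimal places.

22.50%

Real GDP 2015 = Nominal GDP 2015 = 7.22·586 + 14.23·749 + 3.48·348 = 16100.23.
Real GDP 2029 (at 2015 prices) = 7.22·976 + 14.23·826 + 3.48·265 = 19722.90.
Real growth = 19722.90/16100.23 − 1 = 0.2250.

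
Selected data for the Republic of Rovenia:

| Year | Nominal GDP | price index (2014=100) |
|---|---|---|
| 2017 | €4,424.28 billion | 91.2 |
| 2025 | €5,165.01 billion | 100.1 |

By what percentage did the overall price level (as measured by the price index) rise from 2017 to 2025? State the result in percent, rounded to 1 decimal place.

Price-level change = 100.1 / 91.2 − 1 = 0.0976.

9.8%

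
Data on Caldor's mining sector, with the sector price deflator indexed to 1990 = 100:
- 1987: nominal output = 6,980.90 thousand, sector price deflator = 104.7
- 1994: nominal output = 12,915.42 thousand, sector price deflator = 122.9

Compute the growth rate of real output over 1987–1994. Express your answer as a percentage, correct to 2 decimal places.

57.61%

Real output 1987 = 6980.90 / 1.047 = 6667.53.
Real output 1994 = 12915.42 / 1.229 = 10508.89.
Real growth = 10508.89 / 6667.53 − 1 = 0.5761.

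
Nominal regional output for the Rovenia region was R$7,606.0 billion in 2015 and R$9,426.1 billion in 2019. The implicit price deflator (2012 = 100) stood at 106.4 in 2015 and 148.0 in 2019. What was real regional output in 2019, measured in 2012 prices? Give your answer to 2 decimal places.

Real regional output = Nominal / (implicit price deflator/100) = 9426.1 / 1.480 = 6368.99.

R$6,368.99 billion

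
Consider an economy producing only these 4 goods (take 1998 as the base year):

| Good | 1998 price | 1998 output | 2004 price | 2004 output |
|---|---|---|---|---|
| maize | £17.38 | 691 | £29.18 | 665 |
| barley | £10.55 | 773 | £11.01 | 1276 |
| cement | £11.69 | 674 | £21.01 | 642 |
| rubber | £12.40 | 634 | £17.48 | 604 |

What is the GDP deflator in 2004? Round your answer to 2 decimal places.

143.70

Nominal GDP 2004 = 29.18·665 + 11.01·1276 + 21.01·642 + 17.48·604 = 57499.80.
Real GDP 2004 (at 1998 prices) = 17.38·665 + 10.55·1276 + 11.69·642 + 12.40·604 = 40014.08.
Deflator = Nominal/Real × 100 = 57499.80/40014.08 × 100 = 143.699.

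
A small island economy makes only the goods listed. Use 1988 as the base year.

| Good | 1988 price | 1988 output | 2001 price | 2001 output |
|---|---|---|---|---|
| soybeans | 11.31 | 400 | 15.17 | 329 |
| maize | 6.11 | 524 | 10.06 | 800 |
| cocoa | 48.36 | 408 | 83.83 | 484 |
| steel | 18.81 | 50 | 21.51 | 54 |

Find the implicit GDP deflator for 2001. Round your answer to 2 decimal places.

165.83

Nominal GDP 2001 = 15.17·329 + 10.06·800 + 83.83·484 + 21.51·54 = 54774.19.
Real GDP 2001 (at 1988 prices) = 11.31·329 + 6.11·800 + 48.36·484 + 18.81·54 = 33030.97.
Deflator = Nominal/Real × 100 = 54774.19/33030.97 × 100 = 165.827.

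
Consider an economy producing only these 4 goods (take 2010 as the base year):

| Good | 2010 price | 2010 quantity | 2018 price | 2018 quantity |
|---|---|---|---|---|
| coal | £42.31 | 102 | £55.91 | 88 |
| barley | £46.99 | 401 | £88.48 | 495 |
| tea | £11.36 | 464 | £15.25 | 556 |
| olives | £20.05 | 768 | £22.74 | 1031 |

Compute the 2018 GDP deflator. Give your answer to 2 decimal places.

Nominal GDP 2018 = 55.91·88 + 88.48·495 + 15.25·556 + 22.74·1031 = 80641.62.
Real GDP 2018 (at 2010 prices) = 42.31·88 + 46.99·495 + 11.36·556 + 20.05·1031 = 53971.04.
Deflator = Nominal/Real × 100 = 80641.62/53971.04 × 100 = 149.416.

149.42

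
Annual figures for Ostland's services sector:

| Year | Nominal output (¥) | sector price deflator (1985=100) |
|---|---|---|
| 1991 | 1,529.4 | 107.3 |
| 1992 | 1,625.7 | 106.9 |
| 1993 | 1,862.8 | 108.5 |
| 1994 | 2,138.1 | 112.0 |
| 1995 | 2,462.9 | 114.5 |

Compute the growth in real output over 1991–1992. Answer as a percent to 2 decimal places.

Real output 1991 = 1529.4/1.073 = 1425.35.
Real output 1992 = 1625.7/1.069 = 1520.77.
Change = 1520.77/1425.35 − 1 = 0.0669.

6.69%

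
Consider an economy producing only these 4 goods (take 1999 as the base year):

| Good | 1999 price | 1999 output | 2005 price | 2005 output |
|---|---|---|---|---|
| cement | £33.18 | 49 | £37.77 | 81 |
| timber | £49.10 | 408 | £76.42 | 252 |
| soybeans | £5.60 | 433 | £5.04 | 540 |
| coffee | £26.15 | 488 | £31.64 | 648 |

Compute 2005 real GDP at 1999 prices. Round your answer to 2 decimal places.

£35029.98

Real GDP 2005 = Σ (p_1999 × q_2005) = 33.18·81 + 49.10·252 + 5.60·540 + 26.15·648 = 35029.98.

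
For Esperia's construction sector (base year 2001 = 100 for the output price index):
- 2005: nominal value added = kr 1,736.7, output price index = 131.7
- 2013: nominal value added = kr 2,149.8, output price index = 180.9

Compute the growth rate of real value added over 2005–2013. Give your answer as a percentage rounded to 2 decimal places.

-9.88%

Real value added 2005 = 1736.7 / 1.317 = 1318.68.
Real value added 2013 = 2149.8 / 1.809 = 1188.39.
Real growth = 1188.39 / 1318.68 − 1 = -0.0988.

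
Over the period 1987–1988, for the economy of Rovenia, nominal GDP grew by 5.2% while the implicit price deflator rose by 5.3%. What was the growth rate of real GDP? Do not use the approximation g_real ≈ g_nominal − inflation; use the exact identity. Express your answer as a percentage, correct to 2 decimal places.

(1 + g_nom) = (1 + g_real)(1 + π), so g_real = 1.0520 / 1.0530 − 1 = -0.00095.

-0.09%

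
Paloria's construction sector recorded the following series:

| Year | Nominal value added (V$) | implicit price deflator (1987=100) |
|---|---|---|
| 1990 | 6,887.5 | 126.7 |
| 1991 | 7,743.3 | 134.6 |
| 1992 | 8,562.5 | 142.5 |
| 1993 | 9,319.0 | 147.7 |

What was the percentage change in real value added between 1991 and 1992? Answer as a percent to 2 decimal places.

4.45%

Real value added 1991 = 7743.3/1.346 = 5752.82.
Real value added 1992 = 8562.5/1.425 = 6008.77.
Change = 6008.77/5752.82 − 1 = 0.0445.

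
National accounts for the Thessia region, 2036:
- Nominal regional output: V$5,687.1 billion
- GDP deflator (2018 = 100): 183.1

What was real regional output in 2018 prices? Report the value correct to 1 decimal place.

V$3,106.0 billion

Real regional output = Nominal / (GDP deflator/100) = 5687.1 / 1.831 = 3106.01.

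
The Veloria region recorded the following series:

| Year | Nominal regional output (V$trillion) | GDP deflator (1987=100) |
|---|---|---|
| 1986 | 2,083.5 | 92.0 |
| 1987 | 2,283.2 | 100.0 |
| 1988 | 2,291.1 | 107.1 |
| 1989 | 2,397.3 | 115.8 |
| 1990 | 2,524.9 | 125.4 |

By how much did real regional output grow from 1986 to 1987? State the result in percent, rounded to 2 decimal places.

Real regional output 1986 = 2083.5/0.920 = 2264.67.
Real regional output 1987 = 2283.2/1.000 = 2283.20.
Change = 2283.20/2264.67 − 1 = 0.0082.

0.82%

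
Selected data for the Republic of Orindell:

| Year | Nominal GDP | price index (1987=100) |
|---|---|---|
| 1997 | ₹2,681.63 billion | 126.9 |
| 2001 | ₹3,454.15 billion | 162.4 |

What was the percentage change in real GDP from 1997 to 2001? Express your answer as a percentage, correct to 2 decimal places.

0.65%

Real GDP 1997 = 2681.63 / 1.269 = 2113.18.
Real GDP 2001 = 3454.15 / 1.624 = 2126.94.
Real growth = 2126.94 / 2113.18 − 1 = 0.0065.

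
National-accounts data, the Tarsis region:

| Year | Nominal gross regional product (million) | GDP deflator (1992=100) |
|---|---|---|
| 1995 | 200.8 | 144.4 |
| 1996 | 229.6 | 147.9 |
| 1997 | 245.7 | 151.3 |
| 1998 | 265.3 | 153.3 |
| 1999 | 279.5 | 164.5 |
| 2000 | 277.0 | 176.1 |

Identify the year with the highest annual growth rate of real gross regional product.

1996: real = 229.6/1.479 = 155.24; growth vs 1995 (139.06) = 11.64%.
1997: real = 245.7/1.513 = 162.39; growth vs 1996 (155.24) = 4.61%.
1998: real = 265.3/1.533 = 173.06; growth vs 1997 (162.39) = 6.57%.
1999: real = 279.5/1.645 = 169.91; growth vs 1998 (173.06) = -1.82%.
2000: real = 277.0/1.761 = 157.30; growth vs 1999 (169.91) = -7.42%.

1996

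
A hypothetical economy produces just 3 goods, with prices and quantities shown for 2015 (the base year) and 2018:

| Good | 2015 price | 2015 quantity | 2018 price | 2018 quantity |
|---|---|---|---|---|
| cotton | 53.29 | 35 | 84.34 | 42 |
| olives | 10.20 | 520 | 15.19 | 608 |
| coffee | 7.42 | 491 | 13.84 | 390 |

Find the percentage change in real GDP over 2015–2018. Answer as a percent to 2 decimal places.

4.82%

Real GDP 2015 = Nominal GDP 2015 = 53.29·35 + 10.20·520 + 7.42·491 = 10812.37.
Real GDP 2018 (at 2015 prices) = 53.29·42 + 10.20·608 + 7.42·390 = 11333.58.
Real growth = 11333.58/10812.37 − 1 = 0.0482.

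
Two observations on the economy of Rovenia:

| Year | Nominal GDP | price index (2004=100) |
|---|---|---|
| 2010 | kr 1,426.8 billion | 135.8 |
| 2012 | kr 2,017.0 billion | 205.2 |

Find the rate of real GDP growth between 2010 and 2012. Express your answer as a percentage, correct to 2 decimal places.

-6.45%

Real GDP 2010 = 1426.8 / 1.358 = 1050.66.
Real GDP 2012 = 2017.0 / 2.052 = 982.94.
Real growth = 982.94 / 1050.66 − 1 = -0.0645.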